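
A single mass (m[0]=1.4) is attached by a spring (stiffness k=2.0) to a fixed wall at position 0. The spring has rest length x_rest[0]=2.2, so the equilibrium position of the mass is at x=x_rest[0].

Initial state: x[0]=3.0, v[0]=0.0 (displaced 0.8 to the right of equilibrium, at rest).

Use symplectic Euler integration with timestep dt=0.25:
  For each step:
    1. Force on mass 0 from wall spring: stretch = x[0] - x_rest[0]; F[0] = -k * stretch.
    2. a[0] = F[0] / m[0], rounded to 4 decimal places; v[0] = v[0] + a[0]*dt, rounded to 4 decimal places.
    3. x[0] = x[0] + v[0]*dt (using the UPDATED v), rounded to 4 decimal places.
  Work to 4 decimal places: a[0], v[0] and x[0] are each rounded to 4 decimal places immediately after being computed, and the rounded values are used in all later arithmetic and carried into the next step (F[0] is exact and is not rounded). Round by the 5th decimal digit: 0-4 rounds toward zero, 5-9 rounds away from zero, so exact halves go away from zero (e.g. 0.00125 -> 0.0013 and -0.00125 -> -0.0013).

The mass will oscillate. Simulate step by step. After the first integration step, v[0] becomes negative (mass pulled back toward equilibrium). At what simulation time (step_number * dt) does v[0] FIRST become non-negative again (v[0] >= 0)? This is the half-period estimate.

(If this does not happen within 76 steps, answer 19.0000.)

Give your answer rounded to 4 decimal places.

Answer: 2.7500

Derivation:
Step 0: x=[3.0000] v=[0.0000]
Step 1: x=[2.9286] v=[-0.2857]
Step 2: x=[2.7921] v=[-0.5459]
Step 3: x=[2.6028] v=[-0.7574]
Step 4: x=[2.3775] v=[-0.9013]
Step 5: x=[2.1363] v=[-0.9647]
Step 6: x=[1.9008] v=[-0.9420]
Step 7: x=[1.6920] v=[-0.8352]
Step 8: x=[1.5286] v=[-0.6538]
Step 9: x=[1.4251] v=[-0.4140]
Step 10: x=[1.3908] v=[-0.1373]
Step 11: x=[1.4287] v=[0.1517]
First v>=0 after going negative at step 11, time=2.7500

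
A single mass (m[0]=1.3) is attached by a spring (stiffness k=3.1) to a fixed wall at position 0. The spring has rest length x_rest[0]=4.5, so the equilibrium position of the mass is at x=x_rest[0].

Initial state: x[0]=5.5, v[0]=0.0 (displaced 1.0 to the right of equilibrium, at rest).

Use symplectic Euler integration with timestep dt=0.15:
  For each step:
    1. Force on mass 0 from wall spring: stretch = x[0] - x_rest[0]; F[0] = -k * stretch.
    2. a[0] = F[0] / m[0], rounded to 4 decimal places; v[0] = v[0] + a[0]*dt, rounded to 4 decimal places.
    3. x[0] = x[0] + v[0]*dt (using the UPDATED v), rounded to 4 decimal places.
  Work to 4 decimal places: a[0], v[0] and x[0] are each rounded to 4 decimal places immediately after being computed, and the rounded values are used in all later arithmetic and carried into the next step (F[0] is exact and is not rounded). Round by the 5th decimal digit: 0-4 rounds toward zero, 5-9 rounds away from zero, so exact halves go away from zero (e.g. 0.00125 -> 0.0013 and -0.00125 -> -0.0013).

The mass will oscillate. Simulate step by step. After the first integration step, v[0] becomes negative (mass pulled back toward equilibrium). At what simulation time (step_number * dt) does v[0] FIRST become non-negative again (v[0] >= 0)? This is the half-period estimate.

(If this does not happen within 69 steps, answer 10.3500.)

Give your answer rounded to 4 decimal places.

Step 0: x=[5.5000] v=[0.0000]
Step 1: x=[5.4463] v=[-0.3577]
Step 2: x=[5.3419] v=[-0.6962]
Step 3: x=[5.1923] v=[-0.9973]
Step 4: x=[5.0056] v=[-1.2449]
Step 5: x=[4.7917] v=[-1.4258]
Step 6: x=[4.5622] v=[-1.5301]
Step 7: x=[4.3294] v=[-1.5523]
Step 8: x=[4.1057] v=[-1.4913]
Step 9: x=[3.9032] v=[-1.3503]
Step 10: x=[3.7327] v=[-1.1368]
Step 11: x=[3.6034] v=[-0.8623]
Step 12: x=[3.5222] v=[-0.5416]
Step 13: x=[3.4934] v=[-0.1918]
Step 14: x=[3.5186] v=[0.1683]
First v>=0 after going negative at step 14, time=2.1000

Answer: 2.1000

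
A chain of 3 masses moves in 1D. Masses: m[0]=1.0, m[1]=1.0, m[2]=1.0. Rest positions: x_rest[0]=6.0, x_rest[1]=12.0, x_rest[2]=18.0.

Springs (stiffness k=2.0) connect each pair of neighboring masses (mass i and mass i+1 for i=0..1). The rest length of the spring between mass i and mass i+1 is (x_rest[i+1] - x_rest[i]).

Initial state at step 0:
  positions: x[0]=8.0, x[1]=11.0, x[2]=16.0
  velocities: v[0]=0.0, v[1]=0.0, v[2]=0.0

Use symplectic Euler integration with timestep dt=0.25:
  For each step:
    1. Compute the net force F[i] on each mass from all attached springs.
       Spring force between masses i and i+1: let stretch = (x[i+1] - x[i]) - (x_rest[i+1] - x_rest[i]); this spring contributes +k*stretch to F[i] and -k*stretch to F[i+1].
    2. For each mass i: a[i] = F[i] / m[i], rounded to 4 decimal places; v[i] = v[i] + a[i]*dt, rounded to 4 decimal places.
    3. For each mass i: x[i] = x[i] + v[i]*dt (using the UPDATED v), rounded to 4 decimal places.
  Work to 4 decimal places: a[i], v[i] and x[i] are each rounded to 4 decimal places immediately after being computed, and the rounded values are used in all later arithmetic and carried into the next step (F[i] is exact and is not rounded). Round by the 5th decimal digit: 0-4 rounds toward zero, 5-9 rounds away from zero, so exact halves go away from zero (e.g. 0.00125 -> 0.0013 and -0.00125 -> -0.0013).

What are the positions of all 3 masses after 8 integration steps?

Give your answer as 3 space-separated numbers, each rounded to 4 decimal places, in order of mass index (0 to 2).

Answer: 3.8408 11.2843 19.8754

Derivation:
Step 0: x=[8.0000 11.0000 16.0000] v=[0.0000 0.0000 0.0000]
Step 1: x=[7.6250 11.2500 16.1250] v=[-1.5000 1.0000 0.5000]
Step 2: x=[6.9531 11.6563 16.3906] v=[-2.6875 1.6250 1.0625]
Step 3: x=[6.1191 12.0665 16.8145] v=[-3.3359 1.6406 1.6954]
Step 4: x=[5.2786 12.3267 17.3949] v=[-3.3622 1.0409 2.3214]
Step 5: x=[4.5691 12.3395 18.0917] v=[-2.8382 0.0510 2.7873]
Step 6: x=[4.0809 12.1000 18.8195] v=[-1.9530 -0.9581 2.9112]
Step 7: x=[3.8450 11.6980 19.4574] v=[-0.9435 -1.6079 2.5515]
Step 8: x=[3.8408 11.2843 19.8754] v=[-0.0170 -1.6547 1.6718]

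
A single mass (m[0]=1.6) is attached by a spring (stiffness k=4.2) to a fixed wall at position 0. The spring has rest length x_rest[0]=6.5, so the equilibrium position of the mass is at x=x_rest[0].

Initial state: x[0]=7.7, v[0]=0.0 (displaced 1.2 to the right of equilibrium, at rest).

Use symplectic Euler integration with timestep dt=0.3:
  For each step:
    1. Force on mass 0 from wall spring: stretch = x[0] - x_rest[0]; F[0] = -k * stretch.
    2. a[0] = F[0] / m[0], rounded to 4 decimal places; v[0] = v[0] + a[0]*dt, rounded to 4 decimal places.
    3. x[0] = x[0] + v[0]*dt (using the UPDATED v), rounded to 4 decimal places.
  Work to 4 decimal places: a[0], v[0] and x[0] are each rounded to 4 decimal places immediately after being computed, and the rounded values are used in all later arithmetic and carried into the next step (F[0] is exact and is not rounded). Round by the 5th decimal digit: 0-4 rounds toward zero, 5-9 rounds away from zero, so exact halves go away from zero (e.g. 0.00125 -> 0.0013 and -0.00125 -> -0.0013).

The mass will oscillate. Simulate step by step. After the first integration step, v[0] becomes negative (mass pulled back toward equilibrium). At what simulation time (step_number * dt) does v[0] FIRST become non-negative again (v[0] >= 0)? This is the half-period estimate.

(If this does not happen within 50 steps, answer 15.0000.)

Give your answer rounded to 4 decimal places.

Answer: 2.1000

Derivation:
Step 0: x=[7.7000] v=[0.0000]
Step 1: x=[7.4165] v=[-0.9450]
Step 2: x=[6.9165] v=[-1.6667]
Step 3: x=[6.3181] v=[-1.9947]
Step 4: x=[5.7627] v=[-1.8515]
Step 5: x=[5.3814] v=[-1.2709]
Step 6: x=[5.2644] v=[-0.3900]
Step 7: x=[5.4393] v=[0.5831]
First v>=0 after going negative at step 7, time=2.1000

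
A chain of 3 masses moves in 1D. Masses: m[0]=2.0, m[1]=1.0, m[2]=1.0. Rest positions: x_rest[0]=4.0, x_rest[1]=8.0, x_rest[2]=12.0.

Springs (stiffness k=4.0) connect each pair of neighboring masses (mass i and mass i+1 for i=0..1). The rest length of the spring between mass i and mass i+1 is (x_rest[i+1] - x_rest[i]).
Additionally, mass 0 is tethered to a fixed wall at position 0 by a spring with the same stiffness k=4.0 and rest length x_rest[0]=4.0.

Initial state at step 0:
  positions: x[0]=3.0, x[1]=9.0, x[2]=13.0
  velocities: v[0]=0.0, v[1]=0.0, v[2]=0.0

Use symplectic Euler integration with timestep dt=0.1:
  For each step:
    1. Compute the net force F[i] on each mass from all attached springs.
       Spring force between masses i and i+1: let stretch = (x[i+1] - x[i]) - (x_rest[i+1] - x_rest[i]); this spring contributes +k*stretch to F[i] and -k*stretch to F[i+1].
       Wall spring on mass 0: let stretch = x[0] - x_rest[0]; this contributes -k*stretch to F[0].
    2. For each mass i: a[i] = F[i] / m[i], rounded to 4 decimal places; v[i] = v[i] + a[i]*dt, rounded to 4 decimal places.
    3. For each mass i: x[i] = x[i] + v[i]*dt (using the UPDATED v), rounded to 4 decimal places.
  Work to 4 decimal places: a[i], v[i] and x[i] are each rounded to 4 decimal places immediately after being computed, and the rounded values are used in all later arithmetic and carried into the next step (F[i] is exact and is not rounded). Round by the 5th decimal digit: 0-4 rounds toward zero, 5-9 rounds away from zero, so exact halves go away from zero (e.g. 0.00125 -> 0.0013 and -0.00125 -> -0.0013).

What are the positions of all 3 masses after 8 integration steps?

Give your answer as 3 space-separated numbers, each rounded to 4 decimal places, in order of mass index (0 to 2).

Answer: 4.4598 7.5618 12.5225

Derivation:
Step 0: x=[3.0000 9.0000 13.0000] v=[0.0000 0.0000 0.0000]
Step 1: x=[3.0600 8.9200 13.0000] v=[0.6000 -0.8000 0.0000]
Step 2: x=[3.1760 8.7688 12.9968] v=[1.1600 -1.5120 -0.0320]
Step 3: x=[3.3403 8.5630 12.9845] v=[1.6434 -2.0579 -0.1232]
Step 4: x=[3.5423 8.3252 12.9553] v=[2.0199 -2.3784 -0.2918]
Step 5: x=[3.7691 8.0813 12.9009] v=[2.2680 -2.4395 -0.5438]
Step 6: x=[4.0068 7.8577 12.8137] v=[2.3766 -2.2365 -0.8716]
Step 7: x=[4.2413 7.6783 12.6883] v=[2.3454 -1.7945 -1.2540]
Step 8: x=[4.4598 7.5618 12.5225] v=[2.1845 -1.1653 -1.6580]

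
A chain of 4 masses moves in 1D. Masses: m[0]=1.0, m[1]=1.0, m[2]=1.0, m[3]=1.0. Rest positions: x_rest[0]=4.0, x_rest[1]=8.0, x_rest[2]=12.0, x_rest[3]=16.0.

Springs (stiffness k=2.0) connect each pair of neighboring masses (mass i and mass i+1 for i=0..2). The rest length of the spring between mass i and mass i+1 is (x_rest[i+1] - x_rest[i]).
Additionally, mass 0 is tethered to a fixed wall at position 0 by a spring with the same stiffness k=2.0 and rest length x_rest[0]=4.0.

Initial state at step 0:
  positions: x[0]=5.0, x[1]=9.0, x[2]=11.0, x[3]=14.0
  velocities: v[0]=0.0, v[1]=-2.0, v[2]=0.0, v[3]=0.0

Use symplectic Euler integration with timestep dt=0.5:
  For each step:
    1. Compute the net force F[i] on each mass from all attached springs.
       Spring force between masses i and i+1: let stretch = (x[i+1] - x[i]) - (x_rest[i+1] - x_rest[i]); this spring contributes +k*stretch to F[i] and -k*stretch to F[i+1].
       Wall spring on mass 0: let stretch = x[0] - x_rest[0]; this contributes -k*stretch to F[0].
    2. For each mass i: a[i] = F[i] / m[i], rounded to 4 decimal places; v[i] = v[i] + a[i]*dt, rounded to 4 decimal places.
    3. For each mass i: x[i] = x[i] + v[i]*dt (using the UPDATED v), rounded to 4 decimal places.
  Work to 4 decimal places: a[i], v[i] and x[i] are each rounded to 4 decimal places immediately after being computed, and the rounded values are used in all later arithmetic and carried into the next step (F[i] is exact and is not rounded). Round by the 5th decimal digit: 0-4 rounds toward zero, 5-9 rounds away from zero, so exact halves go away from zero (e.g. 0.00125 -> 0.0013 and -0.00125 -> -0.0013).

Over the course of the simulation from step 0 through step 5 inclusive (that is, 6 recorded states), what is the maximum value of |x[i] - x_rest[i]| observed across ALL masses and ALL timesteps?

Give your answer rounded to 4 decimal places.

Step 0: x=[5.0000 9.0000 11.0000 14.0000] v=[0.0000 -2.0000 0.0000 0.0000]
Step 1: x=[4.5000 7.0000 11.5000 14.5000] v=[-1.0000 -4.0000 1.0000 1.0000]
Step 2: x=[3.0000 6.0000 11.2500 15.5000] v=[-3.0000 -2.0000 -0.5000 2.0000]
Step 3: x=[1.5000 6.1250 10.5000 16.3750] v=[-3.0000 0.2500 -1.5000 1.7500]
Step 4: x=[1.5625 6.1250 10.5000 16.3125] v=[0.1250 0.0000 0.0000 -0.1250]
Step 5: x=[3.1250 6.0313 11.2188 15.3438] v=[3.1250 -0.1875 1.4375 -1.9375]
Max displacement = 2.5000

Answer: 2.5000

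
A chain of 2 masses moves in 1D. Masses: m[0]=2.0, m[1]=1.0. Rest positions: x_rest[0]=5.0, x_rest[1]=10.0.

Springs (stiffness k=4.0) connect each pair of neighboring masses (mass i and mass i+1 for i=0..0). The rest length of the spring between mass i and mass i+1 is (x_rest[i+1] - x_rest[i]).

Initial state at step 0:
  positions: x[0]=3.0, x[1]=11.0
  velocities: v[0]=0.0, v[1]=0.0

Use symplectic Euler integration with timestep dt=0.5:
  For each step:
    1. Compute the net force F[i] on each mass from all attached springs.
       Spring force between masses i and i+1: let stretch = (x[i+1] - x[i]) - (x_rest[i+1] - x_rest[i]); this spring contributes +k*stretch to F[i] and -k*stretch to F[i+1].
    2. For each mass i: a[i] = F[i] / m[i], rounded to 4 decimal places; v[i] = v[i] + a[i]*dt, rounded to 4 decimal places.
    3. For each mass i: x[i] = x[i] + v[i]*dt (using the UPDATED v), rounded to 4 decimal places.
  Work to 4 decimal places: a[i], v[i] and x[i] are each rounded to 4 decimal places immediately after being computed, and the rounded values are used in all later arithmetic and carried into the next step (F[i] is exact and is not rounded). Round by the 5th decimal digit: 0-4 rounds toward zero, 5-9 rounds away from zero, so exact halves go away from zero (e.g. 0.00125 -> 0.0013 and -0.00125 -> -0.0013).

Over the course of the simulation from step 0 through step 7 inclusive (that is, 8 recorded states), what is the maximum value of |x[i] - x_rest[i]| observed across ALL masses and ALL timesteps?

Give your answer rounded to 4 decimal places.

Step 0: x=[3.0000 11.0000] v=[0.0000 0.0000]
Step 1: x=[4.5000 8.0000] v=[3.0000 -6.0000]
Step 2: x=[5.2500 6.5000] v=[1.5000 -3.0000]
Step 3: x=[4.1250 8.7500] v=[-2.2500 4.5000]
Step 4: x=[2.8125 11.3750] v=[-2.6250 5.2500]
Step 5: x=[3.2813 10.4375] v=[0.9375 -1.8750]
Step 6: x=[4.8282 7.3438] v=[3.0937 -6.1874]
Step 7: x=[5.1329 6.7345] v=[0.6093 -1.2186]
Max displacement = 3.5000

Answer: 3.5000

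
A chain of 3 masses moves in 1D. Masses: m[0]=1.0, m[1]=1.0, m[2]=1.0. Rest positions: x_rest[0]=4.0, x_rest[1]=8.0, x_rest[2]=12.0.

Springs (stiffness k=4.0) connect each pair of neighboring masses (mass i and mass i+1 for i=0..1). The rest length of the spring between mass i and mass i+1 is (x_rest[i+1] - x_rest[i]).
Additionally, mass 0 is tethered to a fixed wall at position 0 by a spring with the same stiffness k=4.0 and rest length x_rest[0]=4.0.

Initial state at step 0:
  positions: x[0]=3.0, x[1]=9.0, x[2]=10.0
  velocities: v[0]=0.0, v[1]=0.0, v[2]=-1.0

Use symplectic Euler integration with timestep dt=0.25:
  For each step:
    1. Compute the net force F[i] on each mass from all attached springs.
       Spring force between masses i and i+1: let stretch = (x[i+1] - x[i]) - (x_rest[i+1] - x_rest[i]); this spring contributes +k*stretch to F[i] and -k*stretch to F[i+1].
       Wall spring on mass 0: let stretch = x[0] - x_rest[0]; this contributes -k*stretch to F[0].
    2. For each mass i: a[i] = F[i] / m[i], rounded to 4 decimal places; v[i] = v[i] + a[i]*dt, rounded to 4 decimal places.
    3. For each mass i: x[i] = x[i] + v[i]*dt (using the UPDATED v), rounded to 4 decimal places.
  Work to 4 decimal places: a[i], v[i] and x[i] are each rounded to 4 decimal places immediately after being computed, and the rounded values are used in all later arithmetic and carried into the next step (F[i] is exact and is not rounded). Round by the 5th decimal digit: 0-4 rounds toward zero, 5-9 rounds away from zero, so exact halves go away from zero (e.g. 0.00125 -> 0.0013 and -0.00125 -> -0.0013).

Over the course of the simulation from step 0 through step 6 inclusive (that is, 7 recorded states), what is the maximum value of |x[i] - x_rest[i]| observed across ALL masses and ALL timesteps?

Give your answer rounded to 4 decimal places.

Answer: 2.5000

Derivation:
Step 0: x=[3.0000 9.0000 10.0000] v=[0.0000 0.0000 -1.0000]
Step 1: x=[3.7500 7.7500 10.5000] v=[3.0000 -5.0000 2.0000]
Step 2: x=[4.5625 6.1875 11.3125] v=[3.2500 -6.2500 3.2500]
Step 3: x=[4.6406 5.5000 11.8438] v=[0.3125 -2.7500 2.1250]
Step 4: x=[3.7734 6.1836 11.7891] v=[-3.4687 2.7344 -0.2188]
Step 5: x=[2.5654 7.6660 11.3330] v=[-4.8319 5.9297 -1.8243]
Step 6: x=[1.9912 8.7900 10.9602] v=[-2.2967 4.4961 -1.4913]
Max displacement = 2.5000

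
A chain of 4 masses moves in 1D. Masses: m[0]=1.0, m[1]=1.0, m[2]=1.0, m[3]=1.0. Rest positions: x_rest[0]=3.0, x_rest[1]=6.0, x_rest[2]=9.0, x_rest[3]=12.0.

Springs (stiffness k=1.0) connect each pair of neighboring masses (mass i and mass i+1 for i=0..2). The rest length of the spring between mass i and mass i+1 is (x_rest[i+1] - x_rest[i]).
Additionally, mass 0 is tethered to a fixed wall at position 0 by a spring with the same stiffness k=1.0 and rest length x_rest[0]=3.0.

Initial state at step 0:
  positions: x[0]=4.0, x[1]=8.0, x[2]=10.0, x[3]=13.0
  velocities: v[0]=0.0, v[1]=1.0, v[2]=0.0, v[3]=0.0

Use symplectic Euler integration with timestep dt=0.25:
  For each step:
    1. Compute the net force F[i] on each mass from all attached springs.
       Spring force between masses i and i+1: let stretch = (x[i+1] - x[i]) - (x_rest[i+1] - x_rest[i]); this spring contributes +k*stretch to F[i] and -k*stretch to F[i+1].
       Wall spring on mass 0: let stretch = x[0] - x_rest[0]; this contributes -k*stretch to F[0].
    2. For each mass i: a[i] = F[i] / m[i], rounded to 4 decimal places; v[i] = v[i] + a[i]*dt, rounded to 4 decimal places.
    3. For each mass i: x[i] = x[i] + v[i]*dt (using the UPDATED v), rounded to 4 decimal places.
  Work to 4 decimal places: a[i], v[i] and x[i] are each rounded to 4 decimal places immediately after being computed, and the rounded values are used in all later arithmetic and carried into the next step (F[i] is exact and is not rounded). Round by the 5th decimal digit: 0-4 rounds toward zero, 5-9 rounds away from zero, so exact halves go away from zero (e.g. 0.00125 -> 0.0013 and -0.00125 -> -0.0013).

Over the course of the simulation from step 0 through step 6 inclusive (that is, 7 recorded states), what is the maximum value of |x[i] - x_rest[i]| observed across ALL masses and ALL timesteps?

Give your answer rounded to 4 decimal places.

Answer: 2.1250

Derivation:
Step 0: x=[4.0000 8.0000 10.0000 13.0000] v=[0.0000 1.0000 0.0000 0.0000]
Step 1: x=[4.0000 8.1250 10.0625 13.0000] v=[0.0000 0.5000 0.2500 0.0000]
Step 2: x=[4.0078 8.1133 10.1875 13.0039] v=[0.0313 -0.0469 0.5000 0.0156]
Step 3: x=[4.0217 7.9746 10.3589 13.0193] v=[0.0557 -0.5547 0.6856 0.0615]
Step 4: x=[4.0313 7.7379 10.5476 13.0559] v=[0.0385 -0.9469 0.7546 0.1464]
Step 5: x=[4.0206 7.4451 10.7174 13.1232] v=[-0.0427 -1.1711 0.6793 0.2693]
Step 6: x=[3.9727 7.1428 10.8331 13.2277] v=[-0.1917 -1.2092 0.4627 0.4179]
Max displacement = 2.1250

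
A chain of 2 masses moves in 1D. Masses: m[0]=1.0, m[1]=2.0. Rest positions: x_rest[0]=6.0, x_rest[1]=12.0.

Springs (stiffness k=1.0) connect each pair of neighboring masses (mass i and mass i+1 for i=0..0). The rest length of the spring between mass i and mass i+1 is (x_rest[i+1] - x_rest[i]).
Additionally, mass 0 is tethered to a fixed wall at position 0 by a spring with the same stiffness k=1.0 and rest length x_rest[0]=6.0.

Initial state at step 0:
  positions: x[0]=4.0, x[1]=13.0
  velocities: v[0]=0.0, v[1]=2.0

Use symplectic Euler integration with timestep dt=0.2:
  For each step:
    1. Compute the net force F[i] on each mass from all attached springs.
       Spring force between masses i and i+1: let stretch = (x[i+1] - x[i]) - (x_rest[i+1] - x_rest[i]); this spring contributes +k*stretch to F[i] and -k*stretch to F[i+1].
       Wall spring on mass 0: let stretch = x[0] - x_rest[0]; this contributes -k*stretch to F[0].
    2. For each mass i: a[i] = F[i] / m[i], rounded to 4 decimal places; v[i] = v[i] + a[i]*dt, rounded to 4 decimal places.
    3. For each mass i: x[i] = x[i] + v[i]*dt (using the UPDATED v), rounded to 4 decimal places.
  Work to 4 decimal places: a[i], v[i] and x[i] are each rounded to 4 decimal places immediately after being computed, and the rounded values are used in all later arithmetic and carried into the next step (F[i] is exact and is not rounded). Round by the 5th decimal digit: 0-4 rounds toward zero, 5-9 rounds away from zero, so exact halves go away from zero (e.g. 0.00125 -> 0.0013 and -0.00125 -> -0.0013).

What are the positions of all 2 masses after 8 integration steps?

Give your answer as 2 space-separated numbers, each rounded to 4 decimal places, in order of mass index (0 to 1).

Answer: 9.0267 14.3701

Derivation:
Step 0: x=[4.0000 13.0000] v=[0.0000 2.0000]
Step 1: x=[4.2000 13.3400] v=[1.0000 1.7000]
Step 2: x=[4.5976 13.6172] v=[1.9880 1.3860]
Step 3: x=[5.1721 13.8340] v=[2.8724 1.0840]
Step 4: x=[5.8862 13.9976] v=[3.5704 0.8178]
Step 5: x=[6.6893 14.1189] v=[4.0154 0.6067]
Step 6: x=[7.5220 14.2116] v=[4.1635 0.4637]
Step 7: x=[8.3214 14.2905] v=[3.9970 0.3947]
Step 8: x=[9.0267 14.3701] v=[3.5265 0.3978]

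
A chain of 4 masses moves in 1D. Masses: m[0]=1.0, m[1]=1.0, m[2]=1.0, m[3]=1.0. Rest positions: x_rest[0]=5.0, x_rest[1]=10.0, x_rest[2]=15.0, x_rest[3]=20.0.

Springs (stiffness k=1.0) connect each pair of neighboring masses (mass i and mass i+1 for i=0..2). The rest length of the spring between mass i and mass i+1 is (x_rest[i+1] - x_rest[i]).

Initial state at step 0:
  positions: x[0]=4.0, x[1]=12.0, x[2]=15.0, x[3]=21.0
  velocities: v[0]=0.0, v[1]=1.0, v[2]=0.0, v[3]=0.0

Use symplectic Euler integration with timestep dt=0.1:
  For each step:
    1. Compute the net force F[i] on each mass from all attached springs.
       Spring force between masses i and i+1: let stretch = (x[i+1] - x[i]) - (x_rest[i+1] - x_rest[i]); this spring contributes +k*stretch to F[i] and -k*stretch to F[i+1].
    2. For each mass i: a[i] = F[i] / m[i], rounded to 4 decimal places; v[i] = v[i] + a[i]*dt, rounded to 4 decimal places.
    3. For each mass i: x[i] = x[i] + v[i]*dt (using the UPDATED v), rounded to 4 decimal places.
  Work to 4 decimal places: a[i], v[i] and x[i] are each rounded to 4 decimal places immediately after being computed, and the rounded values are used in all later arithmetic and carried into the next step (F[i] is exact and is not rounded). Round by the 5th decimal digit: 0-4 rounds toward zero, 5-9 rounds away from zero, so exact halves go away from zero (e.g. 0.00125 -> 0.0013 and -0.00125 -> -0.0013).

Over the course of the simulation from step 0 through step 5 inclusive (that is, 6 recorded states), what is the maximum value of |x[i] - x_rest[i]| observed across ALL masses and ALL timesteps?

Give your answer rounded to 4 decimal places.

Step 0: x=[4.0000 12.0000 15.0000 21.0000] v=[0.0000 1.0000 0.0000 0.0000]
Step 1: x=[4.0300 12.0500 15.0300 20.9900] v=[0.3000 0.5000 0.3000 -0.1000]
Step 2: x=[4.0902 12.0496 15.0898 20.9704] v=[0.6020 -0.0040 0.5980 -0.1960]
Step 3: x=[4.1800 12.0000 15.1780 20.9420] v=[0.8979 -0.4959 0.8820 -0.2841]
Step 4: x=[4.2980 11.9040 15.2921 20.9060] v=[1.1799 -0.9601 1.1406 -0.3605]
Step 5: x=[4.4421 11.7658 15.4284 20.8638] v=[1.4405 -1.3819 1.3632 -0.4219]
Max displacement = 2.0500

Answer: 2.0500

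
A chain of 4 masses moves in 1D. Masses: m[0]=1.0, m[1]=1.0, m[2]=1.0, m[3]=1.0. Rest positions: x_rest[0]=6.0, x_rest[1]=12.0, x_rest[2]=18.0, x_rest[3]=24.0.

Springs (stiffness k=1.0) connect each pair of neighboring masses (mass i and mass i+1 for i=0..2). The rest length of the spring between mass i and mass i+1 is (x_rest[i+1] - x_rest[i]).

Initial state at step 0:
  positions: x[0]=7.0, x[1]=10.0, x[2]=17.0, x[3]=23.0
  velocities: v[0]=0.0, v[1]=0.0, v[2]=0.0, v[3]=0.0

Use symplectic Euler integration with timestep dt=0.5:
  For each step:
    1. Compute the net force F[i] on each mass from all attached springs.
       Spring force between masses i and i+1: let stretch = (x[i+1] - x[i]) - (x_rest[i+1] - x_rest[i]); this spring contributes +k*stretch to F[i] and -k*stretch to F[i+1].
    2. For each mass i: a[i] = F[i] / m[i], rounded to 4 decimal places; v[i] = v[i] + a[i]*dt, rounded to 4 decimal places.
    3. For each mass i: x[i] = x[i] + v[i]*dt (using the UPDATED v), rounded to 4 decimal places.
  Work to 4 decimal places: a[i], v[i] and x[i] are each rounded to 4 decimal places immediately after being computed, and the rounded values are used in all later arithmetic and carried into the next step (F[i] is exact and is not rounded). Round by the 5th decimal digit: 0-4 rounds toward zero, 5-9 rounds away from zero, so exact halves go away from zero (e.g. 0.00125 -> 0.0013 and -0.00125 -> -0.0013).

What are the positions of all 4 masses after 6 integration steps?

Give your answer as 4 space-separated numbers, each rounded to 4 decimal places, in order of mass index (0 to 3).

Step 0: x=[7.0000 10.0000 17.0000 23.0000] v=[0.0000 0.0000 0.0000 0.0000]
Step 1: x=[6.2500 11.0000 16.7500 23.0000] v=[-1.5000 2.0000 -0.5000 0.0000]
Step 2: x=[5.1875 12.2500 16.6250 22.9375] v=[-2.1250 2.5000 -0.2500 -0.1250]
Step 3: x=[4.3906 12.8282 16.9844 22.7969] v=[-1.5938 1.1563 0.7188 -0.2813]
Step 4: x=[4.2031 12.3360 17.7579 22.7031] v=[-0.3750 -0.9844 1.5470 -0.1876]
Step 5: x=[4.5489 11.1661 18.4123 22.8730] v=[0.6915 -2.3399 1.3087 0.3398]
Step 6: x=[5.0490 10.1534 18.3703 23.4278] v=[1.0001 -2.0254 -0.0841 1.1095]

Answer: 5.0490 10.1534 18.3703 23.4278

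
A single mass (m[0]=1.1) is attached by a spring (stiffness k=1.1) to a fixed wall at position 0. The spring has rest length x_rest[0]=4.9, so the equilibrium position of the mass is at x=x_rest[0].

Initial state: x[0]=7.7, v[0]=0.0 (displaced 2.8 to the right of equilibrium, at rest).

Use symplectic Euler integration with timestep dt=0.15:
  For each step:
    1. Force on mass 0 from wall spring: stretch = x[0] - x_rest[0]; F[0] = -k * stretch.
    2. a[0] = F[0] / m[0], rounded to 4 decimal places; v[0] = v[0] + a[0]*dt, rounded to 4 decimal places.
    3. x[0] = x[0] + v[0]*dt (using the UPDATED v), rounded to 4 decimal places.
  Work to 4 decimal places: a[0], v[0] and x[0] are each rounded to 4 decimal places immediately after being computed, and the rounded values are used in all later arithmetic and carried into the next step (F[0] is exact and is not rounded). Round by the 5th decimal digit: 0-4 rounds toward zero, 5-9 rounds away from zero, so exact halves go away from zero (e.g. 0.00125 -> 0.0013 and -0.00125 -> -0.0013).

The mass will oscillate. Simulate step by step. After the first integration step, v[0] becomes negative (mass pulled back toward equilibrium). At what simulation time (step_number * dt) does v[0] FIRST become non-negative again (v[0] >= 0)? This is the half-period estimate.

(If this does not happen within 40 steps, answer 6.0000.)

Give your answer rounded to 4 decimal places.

Answer: 3.1500

Derivation:
Step 0: x=[7.7000] v=[0.0000]
Step 1: x=[7.6370] v=[-0.4200]
Step 2: x=[7.5124] v=[-0.8306]
Step 3: x=[7.3290] v=[-1.2225]
Step 4: x=[7.0910] v=[-1.5869]
Step 5: x=[6.8037] v=[-1.9156]
Step 6: x=[6.4735] v=[-2.2012]
Step 7: x=[6.1079] v=[-2.4372]
Step 8: x=[5.7151] v=[-2.6184]
Step 9: x=[5.3040] v=[-2.7407]
Step 10: x=[4.8838] v=[-2.8013]
Step 11: x=[4.4640] v=[-2.7989]
Step 12: x=[4.0540] v=[-2.7335]
Step 13: x=[3.6630] v=[-2.6066]
Step 14: x=[3.2998] v=[-2.4211]
Step 15: x=[2.9726] v=[-2.1811]
Step 16: x=[2.6888] v=[-1.8920]
Step 17: x=[2.4548] v=[-1.5603]
Step 18: x=[2.2758] v=[-1.1935]
Step 19: x=[2.1558] v=[-0.7999]
Step 20: x=[2.0976] v=[-0.3883]
Step 21: x=[2.1024] v=[0.0321]
First v>=0 after going negative at step 21, time=3.1500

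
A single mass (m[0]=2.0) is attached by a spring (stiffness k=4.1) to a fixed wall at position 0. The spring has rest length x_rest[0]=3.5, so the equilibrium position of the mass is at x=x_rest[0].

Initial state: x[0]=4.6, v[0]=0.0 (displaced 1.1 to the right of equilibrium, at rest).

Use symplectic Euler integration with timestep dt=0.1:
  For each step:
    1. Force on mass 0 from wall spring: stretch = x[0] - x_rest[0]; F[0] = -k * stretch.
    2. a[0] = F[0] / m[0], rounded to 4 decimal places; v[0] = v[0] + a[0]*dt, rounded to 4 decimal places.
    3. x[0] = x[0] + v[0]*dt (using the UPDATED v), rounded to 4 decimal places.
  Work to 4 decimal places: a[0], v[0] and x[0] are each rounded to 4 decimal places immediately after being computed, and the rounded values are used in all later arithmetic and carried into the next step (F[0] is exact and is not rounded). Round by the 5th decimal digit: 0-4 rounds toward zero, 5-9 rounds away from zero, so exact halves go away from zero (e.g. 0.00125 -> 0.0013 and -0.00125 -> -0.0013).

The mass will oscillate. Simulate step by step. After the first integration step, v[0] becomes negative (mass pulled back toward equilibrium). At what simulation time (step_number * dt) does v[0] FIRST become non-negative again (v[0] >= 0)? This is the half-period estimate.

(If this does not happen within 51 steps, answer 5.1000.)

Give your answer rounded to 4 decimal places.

Step 0: x=[4.6000] v=[0.0000]
Step 1: x=[4.5775] v=[-0.2255]
Step 2: x=[4.5329] v=[-0.4464]
Step 3: x=[4.4671] v=[-0.6581]
Step 4: x=[4.3815] v=[-0.8564]
Step 5: x=[4.2778] v=[-1.0371]
Step 6: x=[4.1581] v=[-1.1966]
Step 7: x=[4.0250] v=[-1.3315]
Step 8: x=[3.8811] v=[-1.4391]
Step 9: x=[3.7294] v=[-1.5172]
Step 10: x=[3.5730] v=[-1.5642]
Step 11: x=[3.4151] v=[-1.5792]
Step 12: x=[3.2589] v=[-1.5618]
Step 13: x=[3.1077] v=[-1.5124]
Step 14: x=[2.9645] v=[-1.4320]
Step 15: x=[2.8323] v=[-1.3222]
Step 16: x=[2.7138] v=[-1.1853]
Step 17: x=[2.6114] v=[-1.0241]
Step 18: x=[2.5272] v=[-0.8419]
Step 19: x=[2.4630] v=[-0.6425]
Step 20: x=[2.4200] v=[-0.4299]
Step 21: x=[2.3992] v=[-0.2085]
Step 22: x=[2.4009] v=[0.0172]
First v>=0 after going negative at step 22, time=2.2000

Answer: 2.2000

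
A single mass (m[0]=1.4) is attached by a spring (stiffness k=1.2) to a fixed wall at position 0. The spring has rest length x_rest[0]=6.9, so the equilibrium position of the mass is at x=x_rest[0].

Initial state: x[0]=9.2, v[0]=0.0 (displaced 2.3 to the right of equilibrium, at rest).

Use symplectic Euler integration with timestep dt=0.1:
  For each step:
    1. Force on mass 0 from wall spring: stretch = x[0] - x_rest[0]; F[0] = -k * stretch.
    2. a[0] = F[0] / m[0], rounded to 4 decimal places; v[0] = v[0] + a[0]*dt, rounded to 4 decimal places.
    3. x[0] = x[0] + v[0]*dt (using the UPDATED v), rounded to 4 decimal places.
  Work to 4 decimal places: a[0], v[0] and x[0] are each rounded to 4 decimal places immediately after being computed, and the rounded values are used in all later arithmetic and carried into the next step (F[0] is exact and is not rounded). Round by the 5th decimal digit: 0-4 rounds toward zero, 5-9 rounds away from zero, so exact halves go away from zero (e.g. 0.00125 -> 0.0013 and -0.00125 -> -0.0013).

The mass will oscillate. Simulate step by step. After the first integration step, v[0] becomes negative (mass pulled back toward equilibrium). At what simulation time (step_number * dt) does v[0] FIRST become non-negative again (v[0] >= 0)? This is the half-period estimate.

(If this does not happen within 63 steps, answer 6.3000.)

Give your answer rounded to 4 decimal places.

Answer: 3.4000

Derivation:
Step 0: x=[9.2000] v=[0.0000]
Step 1: x=[9.1803] v=[-0.1971]
Step 2: x=[9.1410] v=[-0.3926]
Step 3: x=[9.0825] v=[-0.5847]
Step 4: x=[9.0053] v=[-0.7718]
Step 5: x=[8.9101] v=[-0.9523]
Step 6: x=[8.7976] v=[-1.1246]
Step 7: x=[8.6689] v=[-1.2873]
Step 8: x=[8.5250] v=[-1.4389]
Step 9: x=[8.3672] v=[-1.5782]
Step 10: x=[8.1968] v=[-1.7040]
Step 11: x=[8.0153] v=[-1.8152]
Step 12: x=[7.8242] v=[-1.9108]
Step 13: x=[7.6252] v=[-1.9900]
Step 14: x=[7.4200] v=[-2.0522]
Step 15: x=[7.2103] v=[-2.0968]
Step 16: x=[6.9980] v=[-2.1234]
Step 17: x=[6.7848] v=[-2.1318]
Step 18: x=[6.5726] v=[-2.1219]
Step 19: x=[6.3632] v=[-2.0938]
Step 20: x=[6.1584] v=[-2.0478]
Step 21: x=[5.9600] v=[-1.9842]
Step 22: x=[5.7696] v=[-1.9036]
Step 23: x=[5.5889] v=[-1.8067]
Step 24: x=[5.4195] v=[-1.6943]
Step 25: x=[5.2628] v=[-1.5674]
Step 26: x=[5.1201] v=[-1.4271]
Step 27: x=[4.9927] v=[-1.2745]
Step 28: x=[4.8816] v=[-1.1110]
Step 29: x=[4.7878] v=[-0.9380]
Step 30: x=[4.7121] v=[-0.7570]
Step 31: x=[4.6552] v=[-0.5695]
Step 32: x=[4.6175] v=[-0.3771]
Step 33: x=[4.5994] v=[-0.1815]
Step 34: x=[4.6010] v=[0.0157]
First v>=0 after going negative at step 34, time=3.4000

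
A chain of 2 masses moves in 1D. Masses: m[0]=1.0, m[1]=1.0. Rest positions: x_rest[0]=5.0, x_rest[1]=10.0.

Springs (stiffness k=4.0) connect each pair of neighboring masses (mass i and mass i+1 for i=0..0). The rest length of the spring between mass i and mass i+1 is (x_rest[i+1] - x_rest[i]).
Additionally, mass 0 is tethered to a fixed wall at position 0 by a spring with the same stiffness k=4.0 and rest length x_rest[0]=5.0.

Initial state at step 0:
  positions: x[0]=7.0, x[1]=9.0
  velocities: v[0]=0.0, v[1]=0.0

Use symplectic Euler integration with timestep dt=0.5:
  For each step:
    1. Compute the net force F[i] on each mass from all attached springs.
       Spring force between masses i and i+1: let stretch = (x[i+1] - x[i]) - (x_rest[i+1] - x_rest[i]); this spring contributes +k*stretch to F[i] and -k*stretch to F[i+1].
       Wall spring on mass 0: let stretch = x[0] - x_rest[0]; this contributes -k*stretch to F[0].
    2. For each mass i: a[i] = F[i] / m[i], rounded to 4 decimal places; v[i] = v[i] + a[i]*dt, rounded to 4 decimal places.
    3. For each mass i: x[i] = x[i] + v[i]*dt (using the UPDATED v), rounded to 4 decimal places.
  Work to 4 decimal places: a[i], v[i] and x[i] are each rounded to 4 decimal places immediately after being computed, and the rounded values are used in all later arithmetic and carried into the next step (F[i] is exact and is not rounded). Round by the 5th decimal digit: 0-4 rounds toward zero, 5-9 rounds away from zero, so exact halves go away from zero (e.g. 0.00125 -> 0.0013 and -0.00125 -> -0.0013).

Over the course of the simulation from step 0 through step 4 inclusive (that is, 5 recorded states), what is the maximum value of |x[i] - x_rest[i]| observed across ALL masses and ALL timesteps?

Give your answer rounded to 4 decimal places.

Answer: 3.0000

Derivation:
Step 0: x=[7.0000 9.0000] v=[0.0000 0.0000]
Step 1: x=[2.0000 12.0000] v=[-10.0000 6.0000]
Step 2: x=[5.0000 10.0000] v=[6.0000 -4.0000]
Step 3: x=[8.0000 8.0000] v=[6.0000 -4.0000]
Step 4: x=[3.0000 11.0000] v=[-10.0000 6.0000]
Max displacement = 3.0000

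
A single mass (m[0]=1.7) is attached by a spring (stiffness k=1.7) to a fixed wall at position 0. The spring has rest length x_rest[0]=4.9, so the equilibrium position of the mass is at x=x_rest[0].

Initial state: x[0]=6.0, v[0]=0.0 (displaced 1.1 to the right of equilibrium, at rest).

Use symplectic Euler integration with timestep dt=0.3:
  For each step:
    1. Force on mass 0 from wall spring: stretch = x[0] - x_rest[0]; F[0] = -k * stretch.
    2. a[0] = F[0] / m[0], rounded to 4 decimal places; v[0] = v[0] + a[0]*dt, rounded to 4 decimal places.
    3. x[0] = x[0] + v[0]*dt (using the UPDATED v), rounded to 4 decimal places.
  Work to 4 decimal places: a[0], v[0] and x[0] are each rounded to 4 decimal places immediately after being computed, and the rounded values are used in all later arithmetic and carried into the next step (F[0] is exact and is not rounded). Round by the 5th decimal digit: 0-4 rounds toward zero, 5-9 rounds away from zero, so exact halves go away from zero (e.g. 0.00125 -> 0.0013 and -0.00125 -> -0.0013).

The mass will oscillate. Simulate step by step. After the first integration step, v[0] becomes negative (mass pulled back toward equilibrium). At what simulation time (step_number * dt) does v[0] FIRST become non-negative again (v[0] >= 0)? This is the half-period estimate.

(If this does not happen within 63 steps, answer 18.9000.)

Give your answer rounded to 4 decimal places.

Step 0: x=[6.0000] v=[0.0000]
Step 1: x=[5.9010] v=[-0.3300]
Step 2: x=[5.7119] v=[-0.6303]
Step 3: x=[5.4497] v=[-0.8739]
Step 4: x=[5.1381] v=[-1.0388]
Step 5: x=[4.8050] v=[-1.1102]
Step 6: x=[4.4805] v=[-1.0817]
Step 7: x=[4.1937] v=[-0.9559]
Step 8: x=[3.9705] v=[-0.7440]
Step 9: x=[3.8309] v=[-0.4652]
Step 10: x=[3.7876] v=[-0.1445]
Step 11: x=[3.8444] v=[0.1892]
First v>=0 after going negative at step 11, time=3.3000

Answer: 3.3000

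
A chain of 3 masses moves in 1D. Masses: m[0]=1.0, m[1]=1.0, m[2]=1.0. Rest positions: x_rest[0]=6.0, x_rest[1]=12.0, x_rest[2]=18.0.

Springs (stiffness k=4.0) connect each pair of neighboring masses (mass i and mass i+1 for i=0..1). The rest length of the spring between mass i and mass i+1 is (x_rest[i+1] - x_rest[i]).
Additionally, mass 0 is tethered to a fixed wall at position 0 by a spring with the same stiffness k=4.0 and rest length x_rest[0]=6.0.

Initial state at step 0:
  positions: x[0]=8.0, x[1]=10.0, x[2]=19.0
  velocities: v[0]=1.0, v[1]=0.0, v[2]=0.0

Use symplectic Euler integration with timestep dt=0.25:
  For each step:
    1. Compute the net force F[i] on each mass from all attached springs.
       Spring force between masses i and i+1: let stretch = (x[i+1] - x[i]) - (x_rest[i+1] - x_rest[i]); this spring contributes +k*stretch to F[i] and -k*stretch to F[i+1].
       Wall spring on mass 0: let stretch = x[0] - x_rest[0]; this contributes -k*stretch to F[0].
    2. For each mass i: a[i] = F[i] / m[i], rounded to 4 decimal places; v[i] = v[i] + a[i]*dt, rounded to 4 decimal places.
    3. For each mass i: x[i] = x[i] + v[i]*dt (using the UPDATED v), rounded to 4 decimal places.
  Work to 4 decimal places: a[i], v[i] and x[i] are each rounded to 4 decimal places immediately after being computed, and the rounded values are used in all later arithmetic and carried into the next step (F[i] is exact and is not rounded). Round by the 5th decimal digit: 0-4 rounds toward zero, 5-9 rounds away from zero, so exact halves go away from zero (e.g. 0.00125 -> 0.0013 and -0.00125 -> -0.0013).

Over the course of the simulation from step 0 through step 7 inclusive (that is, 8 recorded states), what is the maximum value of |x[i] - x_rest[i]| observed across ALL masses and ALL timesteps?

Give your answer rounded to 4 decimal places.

Step 0: x=[8.0000 10.0000 19.0000] v=[1.0000 0.0000 0.0000]
Step 1: x=[6.7500 11.7500 18.2500] v=[-5.0000 7.0000 -3.0000]
Step 2: x=[5.0625 13.8750 17.3750] v=[-6.7500 8.5000 -3.5000]
Step 3: x=[4.3125 14.6719 17.1250] v=[-3.0000 3.1875 -1.0000]
Step 4: x=[5.0742 13.4922 17.7617] v=[3.0469 -4.7188 2.5469]
Step 5: x=[6.6719 11.2754 18.8311] v=[6.3907 -8.8673 4.2774]
Step 6: x=[7.7525 9.7966 19.5115] v=[4.3223 -5.9151 2.7217]
Step 7: x=[7.4060 10.2355 19.2632] v=[-1.3861 1.7557 -0.9932]
Max displacement = 2.6719

Answer: 2.6719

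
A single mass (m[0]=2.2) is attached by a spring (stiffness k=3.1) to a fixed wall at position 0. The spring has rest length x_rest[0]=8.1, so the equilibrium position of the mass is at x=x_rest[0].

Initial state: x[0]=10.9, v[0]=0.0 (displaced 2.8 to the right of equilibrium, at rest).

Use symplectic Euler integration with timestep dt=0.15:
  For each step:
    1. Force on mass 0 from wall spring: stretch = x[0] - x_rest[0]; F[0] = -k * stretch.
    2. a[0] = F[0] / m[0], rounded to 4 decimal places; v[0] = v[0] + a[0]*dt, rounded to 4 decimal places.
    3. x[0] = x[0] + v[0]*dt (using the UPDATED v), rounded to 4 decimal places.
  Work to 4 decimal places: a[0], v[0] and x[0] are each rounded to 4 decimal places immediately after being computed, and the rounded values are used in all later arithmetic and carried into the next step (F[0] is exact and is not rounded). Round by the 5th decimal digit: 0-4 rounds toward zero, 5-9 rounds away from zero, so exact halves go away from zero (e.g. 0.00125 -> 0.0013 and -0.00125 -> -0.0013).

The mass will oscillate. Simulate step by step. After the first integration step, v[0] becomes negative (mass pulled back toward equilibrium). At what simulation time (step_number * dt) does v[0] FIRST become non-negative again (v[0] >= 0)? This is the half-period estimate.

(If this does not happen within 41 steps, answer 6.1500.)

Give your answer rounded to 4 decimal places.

Step 0: x=[10.9000] v=[0.0000]
Step 1: x=[10.8112] v=[-0.5918]
Step 2: x=[10.6365] v=[-1.1648]
Step 3: x=[10.3814] v=[-1.7009]
Step 4: x=[10.0539] v=[-2.1831]
Step 5: x=[9.6645] v=[-2.5961]
Step 6: x=[9.2255] v=[-2.9268]
Step 7: x=[8.7508] v=[-3.1647]
Step 8: x=[8.2555] v=[-3.3023]
Step 9: x=[7.7552] v=[-3.3352]
Step 10: x=[7.2659] v=[-3.2623]
Step 11: x=[6.8030] v=[-3.0860]
Step 12: x=[6.3812] v=[-2.8119]
Step 13: x=[6.0139] v=[-2.4486]
Step 14: x=[5.7127] v=[-2.0077]
Step 15: x=[5.4872] v=[-1.5031]
Step 16: x=[5.3446] v=[-0.9508]
Step 17: x=[5.2893] v=[-0.3684]
Step 18: x=[5.3232] v=[0.2257]
First v>=0 after going negative at step 18, time=2.7000

Answer: 2.7000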